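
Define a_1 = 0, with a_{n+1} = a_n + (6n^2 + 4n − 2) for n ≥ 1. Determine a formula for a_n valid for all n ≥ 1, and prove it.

Claim: a_n = 2n^3 − n^2 − 3n + 2.

Base case: a_1 = 0, and 2·1^3 − 1^2 − 3·1 + 2 = 0.
Assume a_j = 2j^3 − j^2 − 3j + 2.
Then a_{j+1} = a_j + (6j^2 + 4j − 2) = (2j^3 − j^2 − 3j + 2) + (6j^2 + 4j − 2) = 2j^3 + 5j^2 + j,
and 2·(j+1)^3 − (j+1)^2 − 3·(j+1) + 2 = 2j^3 + 5j^2 + j.
By induction, a_n = 2n^3 − n^2 − 3n + 2 for all n ≥ 1.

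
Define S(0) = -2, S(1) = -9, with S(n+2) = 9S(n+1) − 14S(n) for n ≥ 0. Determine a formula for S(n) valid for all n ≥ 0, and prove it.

Claim: S(n) = -2^n − 7^n.

Base cases: S(0) = -2 and -2^0 − 7^0 = -2; S(1) = -9 and -2^1 − 7^1 = -9.
Assume S(j) = -2^j − 7^j for all 0 ≤ j ≤ m, where m ≥ 1.
Then S(m+1) = 9S(m) − 14S(m−1) = 9·(-2^m − 7^m) − 14·(-2^{m−1} − 7^{m−1}) = -(9·2 − 14)2^{m−1} − (9·7 − 14)7^{m−1} = -4·2^{m−1} − 49·7^{m−1} = -2^{m+1} − 7^{m+1}.
This completes the inductive step, so S(n) = -2^n − 7^n for all n ≥ 0.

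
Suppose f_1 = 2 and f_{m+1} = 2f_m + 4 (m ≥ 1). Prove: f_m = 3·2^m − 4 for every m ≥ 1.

Base case: f_1 = 2, and 3·2^1 − 4 = 6 − 4 = 2.
Assume f_j = 3·2^j − 4 for some j ≥ 1.
Then f_{j+1} = 2f_j + 4 = 2·(3·2^j − 4) + 4 = 6·2^j − 8 + 4 = 3·2^{j+1} − 4.
Hence f_m = 3·2^m − 4 for every m ≥ 1, by induction.

f_m = 3·2^m − 4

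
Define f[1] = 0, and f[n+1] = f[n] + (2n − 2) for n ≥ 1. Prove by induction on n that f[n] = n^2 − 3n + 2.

Base case: f[1] = 0, and 1^2 − 3·1 + 2 = 0.
Assume f[k] = k^2 − 3k + 2.
Then f[k+1] = f[k] + (2k − 2) = (k^2 − 3k + 2) + (2k − 2) = k^2 − k,
and (k+1)^2 − 3·(k+1) + 2 = k^2 − k.
Hence f[n] = n^2 − 3n + 2 for every n ≥ 1, by induction.

f[n] = n^2 − 3n + 2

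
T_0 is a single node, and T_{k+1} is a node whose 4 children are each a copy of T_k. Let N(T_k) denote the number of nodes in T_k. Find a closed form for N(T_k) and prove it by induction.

Claim: N(T_k) = (4^{k+1} − 1)/3.

Base case: N(T_0) = 1, and (4^{0+1} − 1)/3 = 1.
Assume N(T_j) = (4^{j+1} − 1)/3.
Then N(T_{j+1}) = 1 + 4N(T_j) = 1 + 4·(4^{j+1} − 1)/3 = 1 + (4^{j+2} − 4)/3 = (3 + 4^{j+2} − 4)/3 = (4^{j+2} − 1)/3.
So the formula holds for j+1, and by induction N(T_k) = (4^{k+1} − 1)/3 for all k ≥ 0.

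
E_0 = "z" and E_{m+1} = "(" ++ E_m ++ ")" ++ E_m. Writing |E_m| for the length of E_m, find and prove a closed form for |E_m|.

Claim: |E_m| = 3·2^m − 2.

Base case: |E_0| = 1, and 3·2^0 − 2 = 1.
Assume |E_j| = 3·2^j − 2.
Then |E_{j+1}| = 1 + |E_j| + 1 + |E_j| = 2|E_j| + 2 = 2(3·2^j − 2) + 2 = 3·2^{j+1} − 4 + 2 = 3·2^{j+1} − 2.
By induction, |E_m| = 3·2^m − 2 for all m ≥ 0.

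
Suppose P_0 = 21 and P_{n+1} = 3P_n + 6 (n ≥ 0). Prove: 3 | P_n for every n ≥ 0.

Base case: P_0 = 21 = 3·7, so 3 | P_0.
Assume 3 | P_k, so P_k = 3t for some integer t.
Then P_{k+1} = 3P_k + 6 = 3·(3t) + 6 = 3(3t + 2), so 3 | P_{k+1}.
So the property holds for k+1, and by induction 3 | P_n for all n ≥ 0.

3 | P_n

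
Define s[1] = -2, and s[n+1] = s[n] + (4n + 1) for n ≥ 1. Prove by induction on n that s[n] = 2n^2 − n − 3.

Base case: s[1] = -2, and 2·1^2 − 1 − 3 = -2.
Assume s[k] = 2k^2 − k − 3.
Then s[k+1] = s[k] + (4k + 1) = (2k^2 − k − 3) + (4k + 1) = 2k^2 + 3k − 2,
and 2·(k+1)^2 − (k+1) − 3 = 2k^2 + 3k − 2.
This completes the inductive step, so s[n] = 2n^2 − n − 3 for all n ≥ 1.

s[n] = 2n^2 − n − 3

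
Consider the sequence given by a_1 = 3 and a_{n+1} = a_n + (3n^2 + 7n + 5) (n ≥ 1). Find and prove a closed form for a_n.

Claim: a_n = n^3 + 2n^2 + 2n − 2.

Base case: a_1 = 3, and 1^3 + 2·1^2 + 2·1 − 2 = 3.
Assume a_m = m^3 + 2m^2 + 2m − 2.
Then a_{m+1} = a_m + (3m^2 + 7m + 5) = (m^3 + 2m^2 + 2m − 2) + (3m^2 + 7m + 5) = m^3 + 5m^2 + 9m + 3,
and (m+1)^3 + 2·(m+1)^2 + 2·(m+1) − 2 = m^3 + 5m^2 + 9m + 3.
This completes the inductive step, so a_n = n^3 + 2n^2 + 2n − 2 for all n ≥ 1.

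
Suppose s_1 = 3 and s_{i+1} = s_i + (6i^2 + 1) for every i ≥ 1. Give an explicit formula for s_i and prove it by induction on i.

Claim: s_i = 2i^3 − 3i^2 + 2i + 2.

Base case: s_1 = 3, and 2·1^3 − 3·1^2 + 2·1 + 2 = 3.
Assume s_m = 2m^3 − 3m^2 + 2m + 2.
Then s_{m+1} = s_m + (6m^2 + 1) = (2m^3 − 3m^2 + 2m + 2) + (6m^2 + 1) = 2m^3 + 3m^2 + 2m + 3,
and 2·(m+1)^3 − 3·(m+1)^2 + 2·(m+1) + 2 = 2m^3 + 3m^2 + 2m + 3.
By induction, s_i = 2i^3 − 3i^2 + 2i + 2 for all i ≥ 1.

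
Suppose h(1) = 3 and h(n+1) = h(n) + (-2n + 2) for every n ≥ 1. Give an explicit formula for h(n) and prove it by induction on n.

Claim: h(n) = -n^2 + 3n + 1.

Base case: h(1) = 3, and -1^2 + 3·1 + 1 = 3.
Assume h(r) = -r^2 + 3r + 1.
Then h(r+1) = h(r) + (-2r + 2) = (-r^2 + 3r + 1) + (-2r + 2) = -r^2 + r + 3,
and -(r+1)^2 + 3·(r+1) + 1 = -r^2 + r + 3.
Hence h(n) = -n^2 + 3n + 1 for every n ≥ 1, by induction.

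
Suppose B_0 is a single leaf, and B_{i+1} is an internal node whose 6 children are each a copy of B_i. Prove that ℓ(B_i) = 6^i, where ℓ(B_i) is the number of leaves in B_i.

Base case: ℓ(B_0) = 1, and 6^0 = 1.
Assume ℓ(B_r) = 6^r.
Then ℓ(B_{r+1}) = 6·ℓ(B_r) = 6·6^r = 6^{r+1}.
This completes the inductive step, so ℓ(B_i) = 6^i for all i ≥ 0.

ℓ(B_i) = 6^i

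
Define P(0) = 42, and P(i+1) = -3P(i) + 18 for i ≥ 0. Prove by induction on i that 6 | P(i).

Base case: P(0) = 42 = 6·7, so 6 | P(0).
Assume 6 | P(j), so P(j) = 6t for some integer t.
Then P(j+1) = -3P(j) + 18 = -3·(6t) + 18 = 6(-3t + 3), so 6 | P(j+1).
This completes the inductive step, so 6 | P(i) for all i ≥ 0.

6 | P(i)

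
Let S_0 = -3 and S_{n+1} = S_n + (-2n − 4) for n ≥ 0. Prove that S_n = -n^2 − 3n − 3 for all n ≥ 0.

Base case: S_0 = -3, and -0^2 − 3·0 − 3 = -3.
Assume S_m = -m^2 − 3m − 3.
Then S_{m+1} = S_m + (-2m − 4) = (-m^2 − 3m − 3) + (-2m − 4) = -m^2 − 5m − 7,
and -(m+1)^2 − 3·(m+1) − 3 = -m^2 − 5m − 7.
Hence S_n = -n^2 − 3n − 3 for every n ≥ 0, by induction.

S_n = -n^2 − 3n − 3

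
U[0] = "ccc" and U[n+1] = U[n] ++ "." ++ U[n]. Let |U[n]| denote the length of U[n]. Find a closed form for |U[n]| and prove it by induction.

Claim: |U[n]| = 2^{n+2} − 1.

Base case: |U[0]| = 3, and 2^{0+2} − 1 = 3.
Assume |U[m]| = 2^{m+2} − 1.
Then |U[m+1]| = |U[m]| + 1 + |U[m]| = 2|U[m]| + 1 = 2(2^{m+2} − 1) + 1 = 2^{m+3} − 2 + 1 = 2^{m+3} − 1.
Hence |U[n]| = 2^{n+2} − 1 for every n ≥ 0, by induction.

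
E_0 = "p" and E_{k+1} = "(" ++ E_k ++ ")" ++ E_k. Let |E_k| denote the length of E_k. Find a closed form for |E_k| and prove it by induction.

Claim: |E_k| = 3·2^k − 2.

Base case: |E_0| = 1, and 3·2^0 − 2 = 1.
Assume |E_m| = 3·2^m − 2.
Then |E_{m+1}| = 1 + |E_m| + 1 + |E_m| = 2|E_m| + 2 = 2(3·2^m − 2) + 2 = 3·2^{m+1} − 4 + 2 = 3·2^{m+1} − 2.
So the formula holds for m+1, and by induction |E_k| = 3·2^k − 2 for all k ≥ 0.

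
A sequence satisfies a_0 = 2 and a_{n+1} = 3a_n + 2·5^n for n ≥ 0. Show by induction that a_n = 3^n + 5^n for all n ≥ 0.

Base case: a_0 = 2, and 3^0 + 5^0 = 1 + 1 = 2.
Assume a_k = 3^k + 5^k for some k ≥ 0.
Then a_{k+1} = 3a_k + 2·5^k = 3·(3^k + 5^k) + 2·5^k = 3^{k+1} + 3·5^k + 2·5^k = 3^{k+1} + 5·5^k = 3^{k+1} + 5^{k+1}.
By induction, a_n = 3^n + 5^n for all n ≥ 0.

a_n = 3^n + 5^n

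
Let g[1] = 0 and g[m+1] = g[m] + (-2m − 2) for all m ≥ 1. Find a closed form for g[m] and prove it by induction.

Claim: g[m] = -m^2 − m + 2.

Base case: g[1] = 0, and -1^2 − 1 + 2 = 0.
Assume g[r] = -r^2 − r + 2.
Then g[r+1] = g[r] + (-2r − 2) = (-r^2 − r + 2) + (-2r − 2) = -r^2 − 3r,
and -(r+1)^2 − (r+1) + 2 = -r^2 − 3r.
By induction, g[m] = -m^2 − m + 2 for all m ≥ 1.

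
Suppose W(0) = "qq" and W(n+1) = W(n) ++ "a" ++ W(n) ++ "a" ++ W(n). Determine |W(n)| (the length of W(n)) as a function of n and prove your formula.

Claim: |W(n)| = 3^{n+1} − 1.

Base case: |W(0)| = 2, and 3^{0+1} − 1 = 2.
Assume |W(m)| = 3^{m+1} − 1.
Then |W(m+1)| = 3|W(m)| + 2 = 3(3^{m+1} − 1) + 2 = 3^{m+2} − 3 + 2 = 3^{m+2} − 1.
So the formula holds for m+1, and by induction |W(n)| = 3^{n+1} − 1 for all n ≥ 0.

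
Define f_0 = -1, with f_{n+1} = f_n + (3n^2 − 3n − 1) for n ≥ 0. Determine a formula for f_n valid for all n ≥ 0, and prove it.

Claim: f_n = n^3 − 3n^2 + n − 1.

Base case: f_0 = -1, and 0^3 − 3·0^2 + 0 − 1 = -1.
Assume f_j = j^3 − 3j^2 + j − 1.
Then f_{j+1} = f_j + (3j^2 − 3j − 1) = (j^3 − 3j^2 + j − 1) + (3j^2 − 3j − 1) = j^3 − 2j − 2,
and (j+1)^3 − 3·(j+1)^2 + (j+1) − 1 = j^3 − 2j − 2.
Hence f_n = n^3 − 3n^2 + n − 1 for every n ≥ 0, by induction.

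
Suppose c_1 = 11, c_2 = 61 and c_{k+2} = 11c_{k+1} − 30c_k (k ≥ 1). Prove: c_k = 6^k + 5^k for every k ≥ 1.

Base cases: c_1 = 11 and 6^1 + 5^1 = 11; c_2 = 61 and 6^2 + 5^2 = 61.
Assume c_i = 6^i + 5^i for all 1 ≤ i ≤ j, where j ≥ 2.
Then c_{j+1} = 11c_j − 30c_{j−1} = 11·(6^j + 5^j) − 30·(6^{j−1} + 5^{j−1}) = (11·6 − 30)6^{j−1} + (11·5 − 30)5^{j−1} = 36·6^{j−1} + 25·5^{j−1} = 6^{j+1} + 5^{j+1}.
So the formula holds for j+1, and by strong induction c_k = 6^k + 5^k for all k ≥ 1.

c_k = 6^k + 5^k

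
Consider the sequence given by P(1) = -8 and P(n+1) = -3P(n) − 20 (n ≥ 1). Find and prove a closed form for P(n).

Claim: P(n) = (-3)^n − 5.

Base case: P(1) = -8, and (-3)^1 − 5 = -3 − 5 = -8.
Assume P(k) = (-3)^k − 5 for some k ≥ 1.
Then P(k+1) = -3P(k) − 20 = -3·((-3)^k − 5) − 20 = -3·(-3)^k + 15 − 20 = (-3)^{k+1} − 5.
By induction, P(n) = (-3)^n − 5 for all n ≥ 1.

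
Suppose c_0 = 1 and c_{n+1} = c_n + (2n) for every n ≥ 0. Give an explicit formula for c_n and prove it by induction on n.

Claim: c_n = n^2 − n + 1.

Base case: c_0 = 1, and 0^2 − 0 + 1 = 1.
Assume c_r = r^2 − r + 1.
Then c_{r+1} = c_r + (2r) = (r^2 − r + 1) + (2r) = r^2 + r + 1,
and (r+1)^2 − (r+1) + 1 = r^2 + r + 1.
Hence c_n = n^2 − n + 1 for every n ≥ 0, by induction.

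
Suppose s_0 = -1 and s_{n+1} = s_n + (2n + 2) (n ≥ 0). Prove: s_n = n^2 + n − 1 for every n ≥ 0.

Base case: s_0 = -1, and 0^2 + 0 − 1 = -1.
Assume s_j = j^2 + j − 1.
Then s_{j+1} = s_j + (2j + 2) = (j^2 + j − 1) + (2j + 2) = j^2 + 3j + 1,
and (j+1)^2 + (j+1) − 1 = j^2 + 3j + 1.
By induction, s_n = n^2 + n − 1 for all n ≥ 0.

s_n = n^2 + n − 1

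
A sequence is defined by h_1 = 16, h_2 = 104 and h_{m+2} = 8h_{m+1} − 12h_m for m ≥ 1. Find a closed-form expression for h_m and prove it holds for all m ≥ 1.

Claim: h_m = 3·6^m − 2^m.

Base cases: h_1 = 16 and 3·6^1 − 2^1 = 16; h_2 = 104 and 3·6^2 − 2^2 = 104.
Assume h_j = 3·6^j − 2^j for all 1 ≤ j ≤ r, where r ≥ 2.
Then h_{r+1} = 8h_r − 12h_{r−1} = 8·(3·6^r − 2^r) − 12·(3·6^{r−1} − 2^{r−1}) = 3·(8·6 − 12)6^{r−1} − (8·2 − 12)2^{r−1} = 108·6^{r−1} − 4·2^{r−1} = 3·6^{r+1} − 2^{r+1}.
So the formula holds for r+1, and by strong induction h_m = 3·6^m − 2^m for all m ≥ 1.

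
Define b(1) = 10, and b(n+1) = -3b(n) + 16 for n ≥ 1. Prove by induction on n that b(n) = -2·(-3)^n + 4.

Base case: b(1) = 10, and -2·(-3)^1 + 4 = 6 + 4 = 10.
Assume b(r) = -2·(-3)^r + 4 for some r ≥ 1.
Then b(r+1) = -3b(r) + 16 = -3·(-2·(-3)^r + 4) + 16 = 6·(-3)^r − 12 + 16 = -2·(-3)^{r+1} + 4.
Hence b(n) = -2·(-3)^n + 4 for every n ≥ 1, by induction.

b(n) = -2·(-3)^n + 4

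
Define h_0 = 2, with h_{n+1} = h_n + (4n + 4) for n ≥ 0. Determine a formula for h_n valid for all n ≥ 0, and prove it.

Claim: h_n = 2n^2 + 2n + 2.

Base case: h_0 = 2, and 2·0^2 + 2·0 + 2 = 2.
Assume h_r = 2r^2 + 2r + 2.
Then h_{r+1} = h_r + (4r + 4) = (2r^2 + 2r + 2) + (4r + 4) = 2r^2 + 6r + 6,
and 2·(r+1)^2 + 2·(r+1) + 2 = 2r^2 + 6r + 6.
By induction, h_n = 2n^2 + 2n + 2 for all n ≥ 0.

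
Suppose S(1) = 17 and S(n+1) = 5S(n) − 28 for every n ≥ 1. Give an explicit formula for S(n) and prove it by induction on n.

Claim: S(n) = 2·5^n + 7.

Base case: S(1) = 17, and 2·5^1 + 7 = 10 + 7 = 17.
Assume S(r) = 2·5^r + 7 for some r ≥ 1.
Then S(r+1) = 5S(r) − 28 = 5·(2·5^r + 7) − 28 = 10·5^r + 35 − 28 = 2·5^{r+1} + 7.
This completes the inductive step, so S(n) = 2·5^n + 7 for all n ≥ 1.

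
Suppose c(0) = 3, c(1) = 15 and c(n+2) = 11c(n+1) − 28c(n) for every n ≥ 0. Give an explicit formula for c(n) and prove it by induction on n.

Claim: c(n) = 2·4^n + 7^n.

Base cases: c(0) = 3 and 2·4^0 + 7^0 = 3; c(1) = 15 and 2·4^1 + 7^1 = 15.
Assume c(j) = 2·4^j + 7^j for all 0 ≤ j ≤ k, where k ≥ 1.
Then c(k+1) = 11c(k) − 28c(k−1) = 11·(2·4^k + 7^k) − 28·(2·4^{k−1} + 7^{k−1}) = 2·(11·4 − 28)4^{k−1} + (11·7 − 28)7^{k−1} = 32·4^{k−1} + 49·7^{k−1} = 2·4^{k+1} + 7^{k+1}.
So the formula holds for k+1, and by strong induction c(n) = 2·4^n + 7^n for all n ≥ 0.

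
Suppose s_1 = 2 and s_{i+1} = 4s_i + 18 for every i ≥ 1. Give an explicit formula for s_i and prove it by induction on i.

Claim: s_i = 2·4^i − 6.

Base case: s_1 = 2, and 2·4^1 − 6 = 8 − 6 = 2.
Assume s_j = 2·4^j − 6 for some j ≥ 1.
Then s_{j+1} = 4s_j + 18 = 4·(2·4^j − 6) + 18 = 8·4^j − 24 + 18 = 2·4^{j+1} − 6.
This completes the inductive step, so s_i = 2·4^i − 6 for all i ≥ 1.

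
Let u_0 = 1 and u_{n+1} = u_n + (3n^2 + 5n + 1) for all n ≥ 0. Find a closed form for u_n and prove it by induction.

Claim: u_n = n^3 + n^2 − n + 1.

Base case: u_0 = 1, and 0^3 + 0^2 − 0 + 1 = 1.
Assume u_r = r^3 + r^2 − r + 1.
Then u_{r+1} = u_r + (3r^2 + 5r + 1) = (r^3 + r^2 − r + 1) + (3r^2 + 5r + 1) = r^3 + 4r^2 + 4r + 2,
and (r+1)^3 + (r+1)^2 − (r+1) + 1 = r^3 + 4r^2 + 4r + 2.
By induction, u_n = n^3 + n^2 − n + 1 for all n ≥ 0.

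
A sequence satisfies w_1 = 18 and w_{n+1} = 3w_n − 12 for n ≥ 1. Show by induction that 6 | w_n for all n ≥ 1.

Base case: w_1 = 18 = 6·3, so 6 | w_1.
Assume 6 | w_k, so w_k = 6t for some integer t.
Then w_{k+1} = 3w_k − 12 = 3·(6t) − 12 = 6(3t − 2), so 6 | w_{k+1}.
So the property holds for k+1, and by induction 6 | w_n for all n ≥ 1.

6 | w_n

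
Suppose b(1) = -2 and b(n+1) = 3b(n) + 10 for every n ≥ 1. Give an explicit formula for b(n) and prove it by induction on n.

Claim: b(n) = 3^n − 5.

Base case: b(1) = -2, and 3^1 − 5 = 3 − 5 = -2.
Assume b(k) = 3^k − 5 for some k ≥ 1.
Then b(k+1) = 3b(k) + 10 = 3·(3^k − 5) + 10 = 3^{k+1} − 15 + 10 = 3^{k+1} − 5.
Hence b(n) = 3^n − 5 for every n ≥ 1, by induction.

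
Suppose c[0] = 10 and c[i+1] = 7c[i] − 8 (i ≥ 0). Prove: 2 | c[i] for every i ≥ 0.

Base case: c[0] = 10 = 2·5, so 2 | c[0].
Assume 2 | c[m], so c[m] = 2t for some integer t.
Then c[m+1] = 7c[m] − 8 = 7·(2t) − 8 = 2(7t − 4), so 2 | c[m+1].
This completes the inductive step, so 2 | c[i] for all i ≥ 0.

2 | c[i]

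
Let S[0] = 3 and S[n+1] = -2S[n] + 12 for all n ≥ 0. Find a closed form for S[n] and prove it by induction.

Claim: S[n] = -(-2)^n + 4.

Base case: S[0] = 3, and -(-2)^0 + 4 = -1 + 4 = 3.
Assume S[k] = -(-2)^k + 4 for some k ≥ 0.
Then S[k+1] = -2S[k] + 12 = -2·(-(-2)^k + 4) + 12 = 2·(-2)^k − 8 + 12 = -(-2)^{k+1} + 4.
By induction, S[n] = -(-2)^n + 4 for all n ≥ 0.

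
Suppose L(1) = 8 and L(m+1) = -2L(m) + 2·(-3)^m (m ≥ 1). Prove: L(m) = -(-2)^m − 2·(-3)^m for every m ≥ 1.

Base case: L(1) = 8, and -(-2)^1 − 2·(-3)^1 = 2 + 6 = 8.
Assume L(k) = -(-2)^k − 2·(-3)^k for some k ≥ 1.
Then L(k+1) = -2L(k) + 2·(-3)^k = -2·(-(-2)^k − 2·(-3)^k) + 2·(-3)^k = -(-2)^{k+1} + 4·(-3)^k + 2·(-3)^k = -(-2)^{k+1} + 6·(-3)^k = -(-2)^{k+1} − 2·(-3)^{k+1}.
By induction, L(m) = -(-2)^m − 2·(-3)^m for all m ≥ 1.

L(m) = -(-2)^m − 2·(-3)^m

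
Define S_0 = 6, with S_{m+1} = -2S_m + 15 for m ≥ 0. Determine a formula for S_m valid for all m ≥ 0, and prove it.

Claim: S_m = (-2)^m + 5.

Base case: S_0 = 6, and (-2)^0 + 5 = 1 + 5 = 6.
Assume S_r = (-2)^r + 5 for some r ≥ 0.
Then S_{r+1} = -2S_r + 15 = -2·((-2)^r + 5) + 15 = -2·(-2)^r − 10 + 15 = (-2)^{r+1} + 5.
So the formula holds for r+1, and by induction S_m = (-2)^m + 5 for all m ≥ 0.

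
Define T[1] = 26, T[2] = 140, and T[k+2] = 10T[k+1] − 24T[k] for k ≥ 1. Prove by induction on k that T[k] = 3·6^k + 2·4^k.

Base cases: T[1] = 26 and 3·6^1 + 2·4^1 = 26; T[2] = 140 and 3·6^2 + 2·4^2 = 140.
Assume T[j] = 3·6^j + 2·4^j for all 1 ≤ j ≤ m, where m ≥ 2.
Then T[m+1] = 10T[m] − 24T[m−1] = 10·(3·6^m + 2·4^m) − 24·(3·6^{m−1} + 2·4^{m−1}) = 3·(10·6 − 24)6^{m−1} + 2·(10·4 − 24)4^{m−1} = 108·6^{m−1} + 32·4^{m−1} = 3·6^{m+1} + 2·4^{m+1}.
So the formula holds for m+1, and by strong induction T[k] = 3·6^k + 2·4^k for all k ≥ 1.

T[k] = 3·6^k + 2·4^k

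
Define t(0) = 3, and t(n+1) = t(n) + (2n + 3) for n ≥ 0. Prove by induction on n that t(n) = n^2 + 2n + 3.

Base case: t(0) = 3, and 0^2 + 2·0 + 3 = 3.
Assume t(j) = j^2 + 2j + 3.
Then t(j+1) = t(j) + (2j + 3) = (j^2 + 2j + 3) + (2j + 3) = j^2 + 4j + 6,
and (j+1)^2 + 2·(j+1) + 3 = j^2 + 4j + 6.
Hence t(n) = n^2 + 2n + 3 for every n ≥ 0, by induction.

t(n) = n^2 + 2n + 3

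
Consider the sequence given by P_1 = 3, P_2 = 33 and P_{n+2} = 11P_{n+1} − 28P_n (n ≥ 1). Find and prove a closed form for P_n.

Claim: P_n = 7^n − 4^n.

Base cases: P_1 = 3 and 7^1 − 4^1 = 3; P_2 = 33 and 7^2 − 4^2 = 33.
Assume P_i = 7^i − 4^i for all 1 ≤ i ≤ j, where j ≥ 2.
Then P_{j+1} = 11P_j − 28P_{j−1} = 11·(7^j − 4^j) − 28·(7^{j−1} − 4^{j−1}) = (11·7 − 28)7^{j−1} − (11·4 − 28)4^{j−1} = 49·7^{j−1} − 16·4^{j−1} = 7^{j+1} − 4^{j+1}.
So the formula holds for j+1, and by strong induction P_n = 7^n − 4^n for all n ≥ 1.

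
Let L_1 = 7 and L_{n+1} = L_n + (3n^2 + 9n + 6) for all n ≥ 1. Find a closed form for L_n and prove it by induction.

Claim: L_n = n^3 + 3n^2 + 2n + 1.

Base case: L_1 = 7, and 1^3 + 3·1^2 + 2·1 + 1 = 7.
Assume L_k = k^3 + 3k^2 + 2k + 1.
Then L_{k+1} = L_k + (3k^2 + 9k + 6) = (k^3 + 3k^2 + 2k + 1) + (3k^2 + 9k + 6) = k^3 + 6k^2 + 11k + 7,
and (k+1)^3 + 3·(k+1)^2 + 2·(k+1) + 1 = k^3 + 6k^2 + 11k + 7.
This completes the inductive step, so L_n = n^3 + 3n^2 + 2n + 1 for all n ≥ 1.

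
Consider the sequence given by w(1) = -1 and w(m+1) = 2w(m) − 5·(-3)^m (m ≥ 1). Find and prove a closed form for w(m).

Claim: w(m) = 2^m + (-3)^m.

Base case: w(1) = -1, and 2^1 + (-3)^1 = 2 − 3 = -1.
Assume w(k) = 2^k + (-3)^k for some k ≥ 1.
Then w(k+1) = 2w(k) − 5·(-3)^k = 2·(2^k + (-3)^k) − 5·(-3)^k = 2^{k+1} + 2·(-3)^k − 5·(-3)^k = 2^{k+1} − 3·(-3)^k = 2^{k+1} + (-3)^{k+1}.
So the formula holds for k+1, and by induction w(m) = 2^m + (-3)^m for all m ≥ 1.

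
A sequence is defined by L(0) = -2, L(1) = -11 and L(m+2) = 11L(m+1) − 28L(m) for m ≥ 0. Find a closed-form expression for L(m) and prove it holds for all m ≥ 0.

Claim: L(m) = -7^m − 4^m.

Base cases: L(0) = -2 and -7^0 − 4^0 = -2; L(1) = -11 and -7^1 − 4^1 = -11.
Assume L(j) = -7^j − 4^j for all 0 ≤ j ≤ k, where k ≥ 1.
Then L(k+1) = 11L(k) − 28L(k−1) = 11·(-7^k − 4^k) − 28·(-7^{k−1} − 4^{k−1}) = -(11·7 − 28)7^{k−1} − (11·4 − 28)4^{k−1} = -49·7^{k−1} − 16·4^{k−1} = -7^{k+1} − 4^{k+1}.
This completes the inductive step, so L(m) = -7^m − 4^m for all m ≥ 0.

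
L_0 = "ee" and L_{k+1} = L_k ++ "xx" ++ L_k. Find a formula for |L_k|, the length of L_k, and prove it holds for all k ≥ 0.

Claim: |L_k| = 2^{k+2} − 2.

Base case: |L_0| = 2, and 2^{0+2} − 2 = 2.
Assume |L_j| = 2^{j+2} − 2.
Then |L_{j+1}| = |L_j| + 2 + |L_j| = 2|L_j| + 2 = 2(2^{j+2} − 2) + 2 = 2^{j+3} − 4 + 2 = 2^{j+3} − 2.
This completes the inductive step, so |L_k| = 2^{k+2} − 2 for all k ≥ 0.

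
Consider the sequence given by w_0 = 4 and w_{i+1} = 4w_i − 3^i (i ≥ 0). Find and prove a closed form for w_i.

Claim: w_i = 3·4^i + 3^i.

Base case: w_0 = 4, and 3·4^0 + 3^0 = 3 + 1 = 4.
Assume w_j = 3·4^j + 3^j for some j ≥ 0.
Then w_{j+1} = 4w_j − 3^j = 4·(3·4^j + 3^j) − 3^j = 3·4^{j+1} + 4·3^j − 3^j = 3·4^{j+1} + 3·3^j = 3·4^{j+1} + 3^{j+1}.
This completes the inductive step, so w_i = 3·4^i + 3^i for all i ≥ 0.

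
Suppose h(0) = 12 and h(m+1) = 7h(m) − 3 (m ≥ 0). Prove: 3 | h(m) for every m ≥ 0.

Base case: h(0) = 12 = 3·4, so 3 | h(0).
Assume 3 | h(j), so h(j) = 3t for some integer t.
Then h(j+1) = 7h(j) − 3 = 7·(3t) − 3 = 3(7t − 1), so 3 | h(j+1).
By induction, 3 | h(m) for all m ≥ 0.

3 | h(m)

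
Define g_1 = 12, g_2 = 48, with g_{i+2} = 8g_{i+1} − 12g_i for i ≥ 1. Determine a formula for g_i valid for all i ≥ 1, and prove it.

Claim: g_i = 3·2^i + 6^i.

Base cases: g_1 = 12 and 3·2^1 + 6^1 = 12; g_2 = 48 and 3·2^2 + 6^2 = 48.
Assume g_t = 3·2^t + 6^t for all 1 ≤ t ≤ j, where j ≥ 2.
Then g_{j+1} = 8g_j − 12g_{j−1} = 8·(3·2^j + 6^j) − 12·(3·2^{j−1} + 6^{j−1}) = 3·(8·2 − 12)2^{j−1} + (8·6 − 12)6^{j−1} = 12·2^{j−1} + 36·6^{j−1} = 3·2^{j+1} + 6^{j+1}.
Hence g_i = 3·2^i + 6^i for every i ≥ 1, by strong induction.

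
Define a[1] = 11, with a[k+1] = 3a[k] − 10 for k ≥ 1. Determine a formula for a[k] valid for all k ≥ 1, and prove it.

Claim: a[k] = 2·3^k + 5.

Base case: a[1] = 11, and 2·3^1 + 5 = 6 + 5 = 11.
Assume a[m] = 2·3^m + 5 for some m ≥ 1.
Then a[m+1] = 3a[m] − 10 = 3·(2·3^m + 5) − 10 = 6·3^m + 15 − 10 = 2·3^{m+1} + 5.
By induction, a[k] = 2·3^k + 5 for all k ≥ 1.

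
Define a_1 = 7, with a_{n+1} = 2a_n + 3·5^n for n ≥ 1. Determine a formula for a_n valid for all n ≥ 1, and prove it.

Claim: a_n = 2^n + 5^n.

Base case: a_1 = 7, and 2^1 + 5^1 = 2 + 5 = 7.
Assume a_j = 2^j + 5^j for some j ≥ 1.
Then a_{j+1} = 2a_j + 3·5^j = 2·(2^j + 5^j) + 3·5^j = 2^{j+1} + 2·5^j + 3·5^j = 2^{j+1} + 5·5^j = 2^{j+1} + 5^{j+1}.
By induction, a_n = 2^n + 5^n for all n ≥ 1.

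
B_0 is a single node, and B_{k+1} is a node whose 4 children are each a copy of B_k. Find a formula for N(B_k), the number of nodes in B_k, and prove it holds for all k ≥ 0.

Claim: N(B_k) = (4^{k+1} − 1)/3.

Base case: N(B_0) = 1, and (4^{0+1} − 1)/3 = 1.
Assume N(B_j) = (4^{j+1} − 1)/3.
Then N(B_{j+1}) = 1 + 4N(B_j) = 1 + 4·(4^{j+1} − 1)/3 = 1 + (4^{j+2} − 4)/3 = (3 + 4^{j+2} − 4)/3 = (4^{j+2} − 1)/3.
Hence N(B_k) = (4^{k+1} − 1)/3 for every k ≥ 0, by induction.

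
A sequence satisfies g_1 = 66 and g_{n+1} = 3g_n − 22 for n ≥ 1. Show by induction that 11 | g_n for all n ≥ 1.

Base case: g_1 = 66 = 11·6, so 11 | g_1.
Assume 11 | g_m, so g_m = 11t for some integer t.
Then g_{m+1} = 3g_m − 22 = 3·(11t) − 22 = 11(3t − 2), so 11 | g_{m+1}.
This completes the inductive step, so 11 | g_n for all n ≥ 1.

11 | g_n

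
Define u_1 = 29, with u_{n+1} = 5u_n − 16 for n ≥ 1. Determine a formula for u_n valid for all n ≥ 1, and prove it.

Claim: u_n = 5^{n+1} + 4.

Base case: u_1 = 29, and 5^{1+1} + 4 = 25 + 4 = 29.
Assume u_j = 5^{j+1} + 4 for some j ≥ 1.
Then u_{j+1} = 5u_j − 16 = 5·(5^{j+1} + 4) − 16 = 5^{j+2} + 20 − 16 = 5^{j+2} + 4.
So the formula holds for j+1, and by induction u_n = 5^{n+1} + 4 for all n ≥ 1.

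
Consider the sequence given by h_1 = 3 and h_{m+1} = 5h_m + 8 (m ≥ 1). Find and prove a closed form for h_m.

Claim: h_m = 5^m − 2.

Base case: h_1 = 3, and 5^1 − 2 = 5 − 2 = 3.
Assume h_j = 5^j − 2 for some j ≥ 1.
Then h_{j+1} = 5h_j + 8 = 5·(5^j − 2) + 8 = 5^{j+1} − 10 + 8 = 5^{j+1} − 2.
Hence h_m = 5^m − 2 for every m ≥ 1, by induction.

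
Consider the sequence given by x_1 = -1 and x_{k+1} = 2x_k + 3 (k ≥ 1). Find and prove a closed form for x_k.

Claim: x_k = 2^k − 3.

Base case: x_1 = -1, and 2^1 − 3 = 2 − 3 = -1.
Assume x_r = 2^r − 3 for some r ≥ 1.
Then x_{r+1} = 2x_r + 3 = 2·(2^r − 3) + 3 = 2^{r+1} − 6 + 3 = 2^{r+1} − 3.
So the formula holds for r+1, and by induction x_k = 2^k − 3 for all k ≥ 1.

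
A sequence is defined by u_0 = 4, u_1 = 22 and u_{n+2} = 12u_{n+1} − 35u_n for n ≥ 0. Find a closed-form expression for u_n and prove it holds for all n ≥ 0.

Claim: u_n = 3·5^n + 7^n.

Base cases: u_0 = 4 and 3·5^0 + 7^0 = 4; u_1 = 22 and 3·5^1 + 7^1 = 22.
Assume u_i = 3·5^i + 7^i for all 0 ≤ i ≤ j, where j ≥ 1.
Then u_{j+1} = 12u_j − 35u_{j−1} = 12·(3·5^j + 7^j) − 35·(3·5^{j−1} + 7^{j−1}) = 3·(12·5 − 35)5^{j−1} + (12·7 − 35)7^{j−1} = 75·5^{j−1} + 49·7^{j−1} = 3·5^{j+1} + 7^{j+1}.
Hence u_n = 3·5^n + 7^n for every n ≥ 0, by strong induction.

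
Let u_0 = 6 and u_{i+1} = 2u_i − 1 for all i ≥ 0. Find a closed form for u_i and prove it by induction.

Claim: u_i = 5·2^i + 1.

Base case: u_0 = 6, and 5·2^0 + 1 = 5 + 1 = 6.
Assume u_k = 5·2^k + 1 for some k ≥ 0.
Then u_{k+1} = 2u_k − 1 = 2·(5·2^k + 1) − 1 = 10·2^k + 2 − 1 = 5·2^{k+1} + 1.
So the formula holds for k+1, and by induction u_i = 5·2^i + 1 for all i ≥ 0.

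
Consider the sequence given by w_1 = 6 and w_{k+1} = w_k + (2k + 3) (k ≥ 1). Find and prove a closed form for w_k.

Claim: w_k = k^2 + 2k + 3.

Base case: w_1 = 6, and 1^2 + 2·1 + 3 = 6.
Assume w_j = j^2 + 2j + 3.
Then w_{j+1} = w_j + (2j + 3) = (j^2 + 2j + 3) + (2j + 3) = j^2 + 4j + 6,
and (j+1)^2 + 2·(j+1) + 3 = j^2 + 4j + 6.
Hence w_k = k^2 + 2k + 3 for every k ≥ 1, by induction.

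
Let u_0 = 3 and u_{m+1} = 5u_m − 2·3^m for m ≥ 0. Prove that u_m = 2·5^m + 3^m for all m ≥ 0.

Base case: u_0 = 3, and 2·5^0 + 3^0 = 2 + 1 = 3.
Assume u_j = 2·5^j + 3^j for some j ≥ 0.
Then u_{j+1} = 5u_j − 2·3^j = 5·(2·5^j + 3^j) − 2·3^j = 2·5^{j+1} + 5·3^j − 2·3^j = 2·5^{j+1} + 3·3^j = 2·5^{j+1} + 3^{j+1}.
So the formula holds for j+1, and by induction u_m = 2·5^m + 3^m for all m ≥ 0.

u_m = 2·5^m + 3^m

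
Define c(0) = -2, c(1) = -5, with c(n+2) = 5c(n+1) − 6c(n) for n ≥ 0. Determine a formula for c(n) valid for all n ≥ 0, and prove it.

Claim: c(n) = -2^n − 3^n.

Base cases: c(0) = -2 and -2^0 − 3^0 = -2; c(1) = -5 and -2^1 − 3^1 = -5.
Assume c(i) = -2^i − 3^i for all 0 ≤ i ≤ j, where j ≥ 1.
Then c(j+1) = 5c(j) − 6c(j−1) = 5·(-2^j − 3^j) − 6·(-2^{j−1} − 3^{j−1}) = -(5·2 − 6)2^{j−1} − (5·3 − 6)3^{j−1} = -4·2^{j−1} − 9·3^{j−1} = -2^{j+1} − 3^{j+1}.
Hence c(n) = -2^n − 3^n for every n ≥ 0, by strong induction.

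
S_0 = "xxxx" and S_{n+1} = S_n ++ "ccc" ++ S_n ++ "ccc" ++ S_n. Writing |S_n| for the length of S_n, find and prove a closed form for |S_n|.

Claim: |S_n| = 7·3^n − 3.

Base case: |S_0| = 4, and 7·3^0 − 3 = 4.
Assume |S_k| = 7·3^k − 3.
Then |S_{k+1}| = 3|S_k| + 6 = 3(7·3^k − 3) + 6 = 7·3^{k+1} − 9 + 6 = 7·3^{k+1} − 3.
Hence |S_n| = 7·3^n − 3 for every n ≥ 0, by induction.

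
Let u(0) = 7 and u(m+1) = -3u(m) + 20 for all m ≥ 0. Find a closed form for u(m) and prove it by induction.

Claim: u(m) = 2·(-3)^m + 5.

Base case: u(0) = 7, and 2·(-3)^0 + 5 = 2 + 5 = 7.
Assume u(j) = 2·(-3)^j + 5 for some j ≥ 0.
Then u(j+1) = -3u(j) + 20 = -3·(2·(-3)^j + 5) + 20 = -6·(-3)^j − 15 + 20 = 2·(-3)^{j+1} + 5.
This completes the inductive step, so u(m) = 2·(-3)^m + 5 for all m ≥ 0.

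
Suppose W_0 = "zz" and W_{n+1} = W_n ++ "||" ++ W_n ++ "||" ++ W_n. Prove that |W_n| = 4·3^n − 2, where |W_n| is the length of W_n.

Base case: |W_0| = 2, and 4·3^0 − 2 = 2.
Assume |W_m| = 4·3^m − 2.
Then |W_{m+1}| = 3|W_m| + 4 = 3(4·3^m − 2) + 4 = 4·3^{m+1} − 6 + 4 = 4·3^{m+1} − 2.
This completes the inductive step, so |W_n| = 4·3^n − 2 for all n ≥ 0.

|W_n| = 4·3^n − 2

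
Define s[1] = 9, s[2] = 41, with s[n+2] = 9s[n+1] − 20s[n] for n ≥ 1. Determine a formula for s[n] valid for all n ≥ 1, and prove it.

Claim: s[n] = 4^n + 5^n.

Base cases: s[1] = 9 and 4^1 + 5^1 = 9; s[2] = 41 and 4^2 + 5^2 = 41.
Assume s[i] = 4^i + 5^i for all 1 ≤ i ≤ j, where j ≥ 2.
Then s[j+1] = 9s[j] − 20s[j−1] = 9·(4^j + 5^j) − 20·(4^{j−1} + 5^{j−1}) = (9·4 − 20)4^{j−1} + (9·5 − 20)5^{j−1} = 16·4^{j−1} + 25·5^{j−1} = 4^{j+1} + 5^{j+1}.
By strong induction, s[n] = 4^n + 5^n for all n ≥ 1.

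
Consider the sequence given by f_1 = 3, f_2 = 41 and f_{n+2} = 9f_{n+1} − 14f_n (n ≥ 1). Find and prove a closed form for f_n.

Claim: f_n = 7^n − 2·2^n.

Base cases: f_1 = 3 and 7^1 − 2·2^1 = 3; f_2 = 41 and 7^2 − 2·2^2 = 41.
Assume f_j = 7^j − 2·2^j for all 1 ≤ j ≤ r, where r ≥ 2.
Then f_{r+1} = 9f_r − 14f_{r−1} = 9·(7^r − 2·2^r) − 14·(7^{r−1} − 2·2^{r−1}) = (9·7 − 14)7^{r−1} − 2·(9·2 − 14)2^{r−1} = 49·7^{r−1} − 8·2^{r−1} = 7^{r+1} − 2·2^{r+1}.
By strong induction, f_n = 7^n − 2·2^n for all n ≥ 1.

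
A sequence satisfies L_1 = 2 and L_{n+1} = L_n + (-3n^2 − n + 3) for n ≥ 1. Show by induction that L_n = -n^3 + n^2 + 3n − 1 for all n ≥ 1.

Base case: L_1 = 2, and -1^3 + 1^2 + 3·1 − 1 = 2.
Assume L_j = -j^3 + j^2 + 3j − 1.
Then L_{j+1} = L_j + (-3j^2 − j + 3) = (-j^3 + j^2 + 3j − 1) + (-3j^2 − j + 3) = -j^3 − 2j^2 + 2j + 2,
and -(j+1)^3 + (j+1)^2 + 3·(j+1) − 1 = -j^3 − 2j^2 + 2j + 2.
By induction, L_n = -n^3 + n^2 + 3n − 1 for all n ≥ 1.

L_n = -n^3 + n^2 + 3n − 1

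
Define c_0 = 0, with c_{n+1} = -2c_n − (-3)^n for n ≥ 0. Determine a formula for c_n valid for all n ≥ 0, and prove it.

Claim: c_n = -(-2)^n + (-3)^n.

Base case: c_0 = 0, and -(-2)^0 + (-3)^0 = -1 + 1 = 0.
Assume c_m = -(-2)^m + (-3)^m for some m ≥ 0.
Then c_{m+1} = -2c_m − (-3)^m = -2·(-(-2)^m + (-3)^m) − (-3)^m = -(-2)^{m+1} − 2·(-3)^m − (-3)^m = -(-2)^{m+1} − 3·(-3)^m = -(-2)^{m+1} + (-3)^{m+1}.
By induction, c_n = -(-2)^n + (-3)^n for all n ≥ 0.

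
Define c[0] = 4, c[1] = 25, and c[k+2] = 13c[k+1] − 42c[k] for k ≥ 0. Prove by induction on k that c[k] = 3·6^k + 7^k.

Base cases: c[0] = 4 and 3·6^0 + 7^0 = 4; c[1] = 25 and 3·6^1 + 7^1 = 25.
Assume c[j] = 3·6^j + 7^j for all 0 ≤ j ≤ m, where m ≥ 1.
Then c[m+1] = 13c[m] − 42c[m−1] = 13·(3·6^m + 7^m) − 42·(3·6^{m−1} + 7^{m−1}) = 3·(13·6 − 42)6^{m−1} + (13·7 − 42)7^{m−1} = 108·6^{m−1} + 49·7^{m−1} = 3·6^{m+1} + 7^{m+1}.
By strong induction, c[k] = 3·6^k + 7^k for all k ≥ 0.

c[k] = 3·6^k + 7^k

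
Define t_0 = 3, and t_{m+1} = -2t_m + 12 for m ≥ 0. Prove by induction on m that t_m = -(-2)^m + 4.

Base case: t_0 = 3, and -(-2)^0 + 4 = -1 + 4 = 3.
Assume t_r = -(-2)^r + 4 for some r ≥ 0.
Then t_{r+1} = -2t_r + 12 = -2·(-(-2)^r + 4) + 12 = 2·(-2)^r − 8 + 12 = -(-2)^{r+1} + 4.
So the formula holds for r+1, and by induction t_m = -(-2)^m + 4 for all m ≥ 0.

t_m = -(-2)^m + 4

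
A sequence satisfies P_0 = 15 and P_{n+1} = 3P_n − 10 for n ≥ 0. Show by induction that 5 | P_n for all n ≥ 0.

Base case: P_0 = 15 = 5·3, so 5 | P_0.
Assume 5 | P_k, so P_k = 5t for some integer t.
Then P_{k+1} = 3P_k − 10 = 3·(5t) − 10 = 5(3t − 2), so 5 | P_{k+1}.
This completes the inductive step, so 5 | P_n for all n ≥ 0.

5 | P_n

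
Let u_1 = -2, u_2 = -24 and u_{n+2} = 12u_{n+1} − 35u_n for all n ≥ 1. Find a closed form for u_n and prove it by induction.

Claim: u_n = 5^n − 7^n.

Base cases: u_1 = -2 and 5^1 − 7^1 = -2; u_2 = -24 and 5^2 − 7^2 = -24.
Assume u_j = 5^j − 7^j for all 1 ≤ j ≤ k, where k ≥ 2.
Then u_{k+1} = 12u_k − 35u_{k−1} = 12·(5^k − 7^k) − 35·(5^{k−1} − 7^{k−1}) = (12·5 − 35)5^{k−1} − (12·7 − 35)7^{k−1} = 25·5^{k−1} − 49·7^{k−1} = 5^{k+1} − 7^{k+1}.
This completes the inductive step, so u_n = 5^n − 7^n for all n ≥ 1.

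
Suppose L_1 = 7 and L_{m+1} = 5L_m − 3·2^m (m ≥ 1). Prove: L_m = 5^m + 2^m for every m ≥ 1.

Base case: L_1 = 7, and 5^1 + 2^1 = 5 + 2 = 7.
Assume L_j = 5^j + 2^j for some j ≥ 1.
Then L_{j+1} = 5L_j − 3·2^j = 5·(5^j + 2^j) − 3·2^j = 5^{j+1} + 5·2^j − 3·2^j = 5^{j+1} + 2·2^j = 5^{j+1} + 2^{j+1}.
By induction, L_m = 5^m + 2^m for all m ≥ 1.

L_m = 5^m + 2^m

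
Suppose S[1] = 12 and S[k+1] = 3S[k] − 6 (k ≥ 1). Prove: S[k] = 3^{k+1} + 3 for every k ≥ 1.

Base case: S[1] = 12, and 3^{1+1} + 3 = 9 + 3 = 12.
Assume S[m] = 3^{m+1} + 3 for some m ≥ 1.
Then S[m+1] = 3S[m] − 6 = 3·(3^{m+1} + 3) − 6 = 3^{m+2} + 9 − 6 = 3^{m+2} + 3.
So the formula holds for m+1, and by induction S[k] = 3^{k+1} + 3 for all k ≥ 1.

S[k] = 3^{k+1} + 3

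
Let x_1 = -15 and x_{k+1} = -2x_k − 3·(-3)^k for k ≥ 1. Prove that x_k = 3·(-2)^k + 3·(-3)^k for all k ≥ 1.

Base case: x_1 = -15, and 3·(-2)^1 + 3·(-3)^1 = -6 − 9 = -15.
Assume x_j = 3·(-2)^j + 3·(-3)^j for some j ≥ 1.
Then x_{j+1} = -2x_j − 3·(-3)^j = -2·(3·(-2)^j + 3·(-3)^j) − 3·(-3)^j = 3·(-2)^{j+1} − 6·(-3)^j − 3·(-3)^j = 3·(-2)^{j+1} − 9·(-3)^j = 3·(-2)^{j+1} + 3·(-3)^{j+1}.
This completes the inductive step, so x_k = 3·(-2)^k + 3·(-3)^k for all k ≥ 1.

x_k = 3·(-2)^k + 3·(-3)^k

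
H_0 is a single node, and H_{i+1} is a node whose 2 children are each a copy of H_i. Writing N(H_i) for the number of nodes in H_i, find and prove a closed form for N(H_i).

Claim: N(H_i) = 2^{i+1} − 1.

Base case: N(H_0) = 1, and 2^{0+1} − 1 = 1.
Assume N(H_k) = 2^{k+1} − 1.
Then N(H_{k+1}) = 1 + 2N(H_k) = 1 + 2(2^{k+1} − 1) = 2^{k+2} − 2 + 1 = 2^{k+2} − 1.
By induction, N(H_i) = 2^{i+1} − 1 for all i ≥ 0.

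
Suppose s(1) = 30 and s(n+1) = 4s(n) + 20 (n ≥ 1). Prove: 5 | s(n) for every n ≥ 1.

Base case: s(1) = 30 = 5·6, so 5 | s(1).
Assume 5 | s(r), so s(r) = 5t for some integer t.
Then s(r+1) = 4s(r) + 20 = 4·(5t) + 20 = 5(4t + 4), so 5 | s(r+1).
Hence 5 | s(n) for every n ≥ 1, by induction.

5 | s(n)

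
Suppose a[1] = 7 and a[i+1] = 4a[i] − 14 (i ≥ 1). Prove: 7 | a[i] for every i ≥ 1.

Base case: a[1] = 7 = 7·1, so 7 | a[1].
Assume 7 | a[k], so a[k] = 7t for some integer t.
Then a[k+1] = 4a[k] − 14 = 4·(7t) − 14 = 7(4t − 2), so 7 | a[k+1].
By induction, 7 | a[i] for all i ≥ 1.

7 | a[i]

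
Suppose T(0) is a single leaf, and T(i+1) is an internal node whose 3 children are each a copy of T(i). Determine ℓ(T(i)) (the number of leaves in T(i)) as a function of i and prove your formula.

Claim: ℓ(T(i)) = 3^i.

Base case: ℓ(T(0)) = 1, and 3^0 = 1.
Assume ℓ(T(j)) = 3^j.
Then ℓ(T(j+1)) = 3·ℓ(T(j)) = 3·3^j = 3^{j+1}.
So the formula holds for j+1, and by induction ℓ(T(i)) = 3^i for all i ≥ 0.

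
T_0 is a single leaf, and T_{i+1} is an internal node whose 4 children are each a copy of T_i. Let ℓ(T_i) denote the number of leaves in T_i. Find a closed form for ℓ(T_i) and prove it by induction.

Claim: ℓ(T_i) = 4^i.

Base case: ℓ(T_0) = 1, and 4^0 = 1.
Assume ℓ(T_m) = 4^m.
Then ℓ(T_{m+1}) = 4·ℓ(T_m) = 4·4^m = 4^{m+1}.
Hence ℓ(T_i) = 4^i for every i ≥ 0, by induction.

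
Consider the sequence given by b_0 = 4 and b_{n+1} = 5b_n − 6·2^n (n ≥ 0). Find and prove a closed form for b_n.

Claim: b_n = 2·5^n + 2·2^n.

Base case: b_0 = 4, and 2·5^0 + 2·2^0 = 2 + 2 = 4.
Assume b_m = 2·5^m + 2·2^m for some m ≥ 0.
Then b_{m+1} = 5b_m − 6·2^m = 5·(2·5^m + 2·2^m) − 6·2^m = 2·5^{m+1} + 10·2^m − 6·2^m = 2·5^{m+1} + 4·2^m = 2·5^{m+1} + 2·2^{m+1}.
By induction, b_n = 2·5^n + 2·2^n for all n ≥ 0.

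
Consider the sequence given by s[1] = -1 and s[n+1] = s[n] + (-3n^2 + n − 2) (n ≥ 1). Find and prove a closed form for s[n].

Claim: s[n] = -n^3 + 2n^2 − 3n + 1.

Base case: s[1] = -1, and -1^3 + 2·1^2 − 3·1 + 1 = -1.
Assume s[j] = -j^3 + 2j^2 − 3j + 1.
Then s[j+1] = s[j] + (-3j^2 + j − 2) = (-j^3 + 2j^2 − 3j + 1) + (-3j^2 + j − 2) = -j^3 − j^2 − 2j − 1,
and -(j+1)^3 + 2·(j+1)^2 − 3·(j+1) + 1 = -j^3 − j^2 − 2j − 1.
This completes the inductive step, so s[n] = -n^3 + 2n^2 − 3n + 1 for all n ≥ 1.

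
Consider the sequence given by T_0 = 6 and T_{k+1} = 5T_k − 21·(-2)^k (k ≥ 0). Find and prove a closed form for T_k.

Claim: T_k = 3·5^k + 3·(-2)^k.

Base case: T_0 = 6, and 3·5^0 + 3·(-2)^0 = 3 + 3 = 6.
Assume T_r = 3·5^r + 3·(-2)^r for some r ≥ 0.
Then T_{r+1} = 5T_r − 21·(-2)^r = 5·(3·5^r + 3·(-2)^r) − 21·(-2)^r = 3·5^{r+1} + 15·(-2)^r − 21·(-2)^r = 3·5^{r+1} − 6·(-2)^r = 3·5^{r+1} + 3·(-2)^{r+1}.
Hence T_k = 3·5^k + 3·(-2)^k for every k ≥ 0, by induction.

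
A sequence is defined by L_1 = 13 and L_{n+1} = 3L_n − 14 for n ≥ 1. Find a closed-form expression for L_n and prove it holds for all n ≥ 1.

Claim: L_n = 2·3^n + 7.

Base case: L_1 = 13, and 2·3^1 + 7 = 6 + 7 = 13.
Assume L_r = 2·3^r + 7 for some r ≥ 1.
Then L_{r+1} = 3L_r − 14 = 3·(2·3^r + 7) − 14 = 6·3^r + 21 − 14 = 2·3^{r+1} + 7.
By induction, L_n = 2·3^n + 7 for all n ≥ 1.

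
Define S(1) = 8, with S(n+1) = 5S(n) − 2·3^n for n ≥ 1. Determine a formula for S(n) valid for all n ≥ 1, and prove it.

Claim: S(n) = 5^n + 3^n.

Base case: S(1) = 8, and 5^1 + 3^1 = 5 + 3 = 8.
Assume S(j) = 5^j + 3^j for some j ≥ 1.
Then S(j+1) = 5S(j) − 2·3^j = 5·(5^j + 3^j) − 2·3^j = 5^{j+1} + 5·3^j − 2·3^j = 5^{j+1} + 3·3^j = 5^{j+1} + 3^{j+1}.
Hence S(n) = 5^n + 3^n for every n ≥ 1, by induction.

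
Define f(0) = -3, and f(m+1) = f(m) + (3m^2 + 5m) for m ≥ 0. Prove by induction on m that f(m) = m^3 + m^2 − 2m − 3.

Base case: f(0) = -3, and 0^3 + 0^2 − 2·0 − 3 = -3.
Assume f(r) = r^3 + r^2 − 2r − 3.
Then f(r+1) = f(r) + (3r^2 + 5r) = (r^3 + r^2 − 2r − 3) + (3r^2 + 5r) = r^3 + 4r^2 + 3r − 3,
and (r+1)^3 + (r+1)^2 − 2·(r+1) − 3 = r^3 + 4r^2 + 3r − 3.
This completes the inductive step, so f(m) = m^3 + m^2 − 2m − 3 for all m ≥ 0.

f(m) = m^3 + m^2 − 2m − 3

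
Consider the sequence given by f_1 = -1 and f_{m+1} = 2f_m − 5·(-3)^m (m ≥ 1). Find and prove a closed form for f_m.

Claim: f_m = 2^m + (-3)^m.

Base case: f_1 = -1, and 2^1 + (-3)^1 = 2 − 3 = -1.
Assume f_k = 2^k + (-3)^k for some k ≥ 1.
Then f_{k+1} = 2f_k − 5·(-3)^k = 2·(2^k + (-3)^k) − 5·(-3)^k = 2^{k+1} + 2·(-3)^k − 5·(-3)^k = 2^{k+1} − 3·(-3)^k = 2^{k+1} + (-3)^{k+1}.
By induction, f_m = 2^m + (-3)^m for all m ≥ 1.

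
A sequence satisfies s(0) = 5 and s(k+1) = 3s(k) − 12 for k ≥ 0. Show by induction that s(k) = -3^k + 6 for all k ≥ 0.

Base case: s(0) = 5, and -3^0 + 6 = -1 + 6 = 5.
Assume s(r) = -3^r + 6 for some r ≥ 0.
Then s(r+1) = 3s(r) − 12 = 3·(-3^r + 6) − 12 = -3^{r+1} + 18 − 12 = -3^{r+1} + 6.
By induction, s(k) = -3^k + 6 for all k ≥ 0.

s(k) = -3^k + 6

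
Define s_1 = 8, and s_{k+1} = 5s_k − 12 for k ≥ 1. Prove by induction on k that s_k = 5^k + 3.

Base case: s_1 = 8, and 5^1 + 3 = 5 + 3 = 8.
Assume s_m = 5^m + 3 for some m ≥ 1.
Then s_{m+1} = 5s_m − 12 = 5·(5^m + 3) − 12 = 5^{m+1} + 15 − 12 = 5^{m+1} + 3.
By induction, s_k = 5^k + 3 for all k ≥ 1.

s_k = 5^k + 3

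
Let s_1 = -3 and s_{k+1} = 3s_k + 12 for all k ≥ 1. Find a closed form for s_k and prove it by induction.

Claim: s_k = 3^k − 6.

Base case: s_1 = -3, and 3^1 − 6 = 3 − 6 = -3.
Assume s_j = 3^j − 6 for some j ≥ 1.
Then s_{j+1} = 3s_j + 12 = 3·(3^j − 6) + 12 = 3^{j+1} − 18 + 12 = 3^{j+1} − 6.
Hence s_k = 3^k − 6 for every k ≥ 1, by induction.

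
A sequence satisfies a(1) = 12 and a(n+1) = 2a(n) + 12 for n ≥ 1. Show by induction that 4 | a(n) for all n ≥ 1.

Base case: a(1) = 12 = 4·3, so 4 | a(1).
Assume 4 | a(m), so a(m) = 4t for some integer t.
Then a(m+1) = 2a(m) + 12 = 2·(4t) + 12 = 4(2t + 3), so 4 | a(m+1).
By induction, 4 | a(n) for all n ≥ 1.

4 | a(n)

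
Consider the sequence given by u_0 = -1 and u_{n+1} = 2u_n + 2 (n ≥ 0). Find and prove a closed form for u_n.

Claim: u_n = 2^n − 2.

Base case: u_0 = -1, and 2^0 − 2 = 1 − 2 = -1.
Assume u_j = 2^j − 2 for some j ≥ 0.
Then u_{j+1} = 2u_j + 2 = 2·(2^j − 2) + 2 = 2^{j+1} − 4 + 2 = 2^{j+1} − 2.
This completes the inductive step, so u_n = 2^n − 2 for all n ≥ 0.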